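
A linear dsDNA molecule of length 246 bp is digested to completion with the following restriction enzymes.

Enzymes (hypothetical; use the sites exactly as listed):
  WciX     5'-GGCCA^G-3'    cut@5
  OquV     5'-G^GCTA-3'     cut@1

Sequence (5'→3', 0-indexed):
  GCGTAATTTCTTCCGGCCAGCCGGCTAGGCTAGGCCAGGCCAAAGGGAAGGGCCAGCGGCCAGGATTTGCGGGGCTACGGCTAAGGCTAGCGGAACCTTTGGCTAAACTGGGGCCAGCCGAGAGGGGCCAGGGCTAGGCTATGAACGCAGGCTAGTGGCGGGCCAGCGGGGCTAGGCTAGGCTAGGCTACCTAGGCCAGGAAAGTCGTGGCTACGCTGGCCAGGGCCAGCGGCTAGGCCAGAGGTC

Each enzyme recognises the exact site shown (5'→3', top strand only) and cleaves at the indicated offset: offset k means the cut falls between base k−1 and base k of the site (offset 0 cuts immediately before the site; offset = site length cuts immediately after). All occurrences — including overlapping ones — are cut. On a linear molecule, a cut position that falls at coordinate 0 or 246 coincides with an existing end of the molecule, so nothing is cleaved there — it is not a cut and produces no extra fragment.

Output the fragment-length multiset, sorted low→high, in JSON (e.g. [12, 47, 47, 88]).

[2,3,4,5,5,5,5,5,5,6,6,6,6,7,9,9,11,11,13,13,13,14,15,15,16,18,19]

Scan for sites:
  WciX GGCCAG/5: at [14, 32, 50, 57, 111, 125, 160, 193, 217, 223, 235] ⇒ [19, 37, 55, 62, 116, 130, 165, 198, 222, 228, 240]
  OquV GGCTA/1: at [22, 27, 72, 78, 84, 100, 131, 136, 149, 169, 174, 179, 184, 208, 230] ⇒ [23, 28, 73, 79, 85, 101, 132, 137, 150, 170, 175, 180, 185, 209, 231]

All cut coordinates (distinct, sorted): [19, 23, 28, 37, 55, 62, 73, 79, 85, 101, 116, 130, 132, 137, 150, 165, 170, 175, 180, 185, 198, 209, 222, 228, 231, 240]

Fragment lengths:
  [0,19): 19 bp
  [19,23): 4 bp
  [23,28): 5 bp
  [28,37): 9 bp
  [37,55): 18 bp
  [55,62): 7 bp
  [62,73): 11 bp
  [73,79): 6 bp
  [79,85): 6 bp
  [85,101): 16 bp
  [101,116): 15 bp
  [116,130): 14 bp
  [130,132): 2 bp
  [132,137): 5 bp
  [137,150): 13 bp
  [150,165): 15 bp
  [165,170): 5 bp
  [170,175): 5 bp
  [175,180): 5 bp
  [180,185): 5 bp
  [185,198): 13 bp
  [198,209): 11 bp
  [209,222): 13 bp
  [222,228): 6 bp
  [228,231): 3 bp
  [231,240): 9 bp
  [240,246): 6 bp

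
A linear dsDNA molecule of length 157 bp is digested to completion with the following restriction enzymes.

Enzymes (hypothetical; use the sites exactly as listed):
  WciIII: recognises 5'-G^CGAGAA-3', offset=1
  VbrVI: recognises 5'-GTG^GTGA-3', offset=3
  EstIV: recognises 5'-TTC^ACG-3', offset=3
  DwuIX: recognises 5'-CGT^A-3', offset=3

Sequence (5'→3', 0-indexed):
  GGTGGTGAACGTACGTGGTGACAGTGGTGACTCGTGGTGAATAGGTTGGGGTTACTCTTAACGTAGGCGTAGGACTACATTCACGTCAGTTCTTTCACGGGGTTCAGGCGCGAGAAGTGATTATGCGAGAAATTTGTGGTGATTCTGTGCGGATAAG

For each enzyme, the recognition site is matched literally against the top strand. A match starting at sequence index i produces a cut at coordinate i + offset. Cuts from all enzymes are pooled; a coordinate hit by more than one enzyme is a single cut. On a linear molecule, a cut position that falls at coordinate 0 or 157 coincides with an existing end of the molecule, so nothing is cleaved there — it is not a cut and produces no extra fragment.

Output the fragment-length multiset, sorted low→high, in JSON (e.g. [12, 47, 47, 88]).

[4,5,6,8,9,10,12,13,14,14,15,19,28]

Per-enzyme occurrences:
  WciIII GCGAGAA/1: at [109, 124] ⇒ [110, 125]
  VbrVI GTGGTGA/3: at [1, 14, 23, 33, 135] ⇒ [4, 17, 26, 36, 138]
  EstIV TTCACG/3: at [79, 93] ⇒ [82, 96]
  DwuIX CGTA/3: at [9, 61, 67] ⇒ [12, 64, 70]

All cut coordinates (distinct, sorted): [4, 12, 17, 26, 36, 64, 70, 82, 96, 110, 125, 138]

Fragments:
  [0,4): 4 bp
  [4,12): 8 bp
  [12,17): 5 bp
  [17,26): 9 bp
  [26,36): 10 bp
  [36,64): 28 bp
  [64,70): 6 bp
  [70,82): 12 bp
  [82,96): 14 bp
  [96,110): 14 bp
  [110,125): 15 bp
  [125,138): 13 bp
  [138,157): 19 bp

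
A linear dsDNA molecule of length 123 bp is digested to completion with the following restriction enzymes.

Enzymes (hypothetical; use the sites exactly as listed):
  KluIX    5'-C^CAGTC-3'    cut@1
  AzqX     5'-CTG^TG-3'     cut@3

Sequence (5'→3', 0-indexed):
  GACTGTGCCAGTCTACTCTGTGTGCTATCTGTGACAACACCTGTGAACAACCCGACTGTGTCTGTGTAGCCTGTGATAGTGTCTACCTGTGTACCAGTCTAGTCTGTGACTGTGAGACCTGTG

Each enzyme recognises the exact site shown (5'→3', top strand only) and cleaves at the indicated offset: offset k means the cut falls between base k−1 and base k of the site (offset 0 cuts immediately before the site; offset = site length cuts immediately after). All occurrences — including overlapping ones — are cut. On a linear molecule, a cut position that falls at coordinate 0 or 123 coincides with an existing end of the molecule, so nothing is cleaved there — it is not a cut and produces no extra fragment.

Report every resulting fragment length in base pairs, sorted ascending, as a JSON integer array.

[2,3,5,5,6,6,9,9,11,12,12,12,15,16]

Site scan:
  KluIX CCAGTC/1: at [7, 93] ⇒ [8, 94]
  AzqX CTGTG/3: at [2, 17, 28, 40, 55, 61, 70, 86, 103, 109, 118] ⇒ [5, 20, 31, 43, 58, 64, 73, 89, 106, 112, 121]

Pooled cuts: [5, 8, 20, 31, 43, 58, 64, 73, 89, 94, 106, 112, 121]

Fragment lengths:
  [0,5): 5 bp
  [5,8): 3 bp
  [8,20): 12 bp
  [20,31): 11 bp
  [31,43): 12 bp
  [43,58): 15 bp
  [58,64): 6 bp
  [64,73): 9 bp
  [73,89): 16 bp
  [89,94): 5 bp
  [94,106): 12 bp
  [106,112): 6 bp
  [112,121): 9 bp
  [121,123): 2 bp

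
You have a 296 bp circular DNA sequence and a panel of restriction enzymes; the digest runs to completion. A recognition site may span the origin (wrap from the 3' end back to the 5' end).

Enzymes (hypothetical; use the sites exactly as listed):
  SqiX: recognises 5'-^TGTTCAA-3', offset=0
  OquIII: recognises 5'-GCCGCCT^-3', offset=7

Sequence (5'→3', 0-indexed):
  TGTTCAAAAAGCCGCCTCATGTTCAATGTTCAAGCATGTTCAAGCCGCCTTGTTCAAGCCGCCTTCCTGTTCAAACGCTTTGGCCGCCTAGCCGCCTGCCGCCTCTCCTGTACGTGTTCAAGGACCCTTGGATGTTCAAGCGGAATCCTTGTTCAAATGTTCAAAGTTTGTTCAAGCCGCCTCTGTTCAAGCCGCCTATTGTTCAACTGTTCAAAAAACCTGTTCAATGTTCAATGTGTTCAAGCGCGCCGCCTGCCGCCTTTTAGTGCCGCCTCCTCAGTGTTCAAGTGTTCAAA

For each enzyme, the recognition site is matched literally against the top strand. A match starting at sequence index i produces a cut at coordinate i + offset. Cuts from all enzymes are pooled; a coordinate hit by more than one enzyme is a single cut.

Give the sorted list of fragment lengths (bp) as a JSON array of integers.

Scan for sites:
  SqiX (TGTTCAA, off=0): starts [0, 19, 26, 36, 50, 67, 114, 132, 149, 157, 168, 183, 199, 207, 220, 227, 236, 280, 288] → cuts [0, 19, 26, 36, 50, 67, 114, 132, 149, 157, 168, 183, 199, 207, 220, 227, 236, 280, 288]
  OquIII (GCCGCCT, off=7): starts [10, 43, 57, 82, 90, 97, 175, 190, 247, 254, 267] → cuts [17, 50, 64, 89, 97, 104, 182, 197, 254, 261, 274]

Pooled cuts: [0, 17, 19, 26, 36, 50, 64, 67, 89, 97, 104, 114, 132, 149, 157, 168, 182, 183, 197, 199, 207, 220, 227, 236, 254, 261, 274, 280, 288]

Fragment lengths:
  0→17: 17 bp
  17→19: 2 bp
  19→26: 7 bp
  26→36: 10 bp
  36→50: 14 bp
  50→64: 14 bp
  64→67: 3 bp
  67→89: 22 bp
  89→97: 8 bp
  97→104: 7 bp
  104→114: 10 bp
  114→132: 18 bp
  132→149: 17 bp
  149→157: 8 bp
  157→168: 11 bp
  168→182: 14 bp
  182→183: 1 bp
  183→197: 14 bp
  197→199: 2 bp
  199→207: 8 bp
  207→220: 13 bp
  220→227: 7 bp
  227→236: 9 bp
  236→254: 18 bp
  254→261: 7 bp
  261→274: 13 bp
  274→280: 6 bp
  280→288: 8 bp
  288→0 (wrap): 296-288+0 = 8 bp

[1,2,2,3,6,7,7,7,7,8,8,8,8,8,9,10,10,11,13,13,14,14,14,14,17,17,18,18,22]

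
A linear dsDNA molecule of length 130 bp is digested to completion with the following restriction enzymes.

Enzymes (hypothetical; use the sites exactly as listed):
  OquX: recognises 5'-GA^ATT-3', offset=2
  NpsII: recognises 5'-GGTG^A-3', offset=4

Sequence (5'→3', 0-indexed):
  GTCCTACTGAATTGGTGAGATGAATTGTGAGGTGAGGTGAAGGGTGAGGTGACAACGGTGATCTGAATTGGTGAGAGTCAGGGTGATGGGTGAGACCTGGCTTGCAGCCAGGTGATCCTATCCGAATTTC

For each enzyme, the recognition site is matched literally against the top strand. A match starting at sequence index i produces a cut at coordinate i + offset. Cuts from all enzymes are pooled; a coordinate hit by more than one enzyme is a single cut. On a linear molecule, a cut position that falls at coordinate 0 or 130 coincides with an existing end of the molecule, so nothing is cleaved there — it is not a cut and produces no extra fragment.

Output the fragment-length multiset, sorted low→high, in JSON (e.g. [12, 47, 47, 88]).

[5,5,5,6,6,7,7,7,7,9,10,11,11,12,22]

Scan for sites:
  OquX (GAATT, off=2): starts [8, 21, 64, 123] → cuts [10, 23, 66, 125]
  NpsII (GGTGA, off=4): starts [13, 30, 35, 42, 47, 56, 69, 81, 88, 110] → cuts [17, 34, 39, 46, 51, 60, 73, 85, 92, 114]

All cut coordinates (distinct, sorted): [10, 17, 23, 34, 39, 46, 51, 60, 66, 73, 85, 92, 114, 125]

Fragment lengths:
  [0,10): 10 bp
  [10,17): 7 bp
  [17,23): 6 bp
  [23,34): 11 bp
  [34,39): 5 bp
  [39,46): 7 bp
  [46,51): 5 bp
  [51,60): 9 bp
  [60,66): 6 bp
  [66,73): 7 bp
  [73,85): 12 bp
  [85,92): 7 bp
  [92,114): 22 bp
  [114,125): 11 bp
  [125,130): 5 bp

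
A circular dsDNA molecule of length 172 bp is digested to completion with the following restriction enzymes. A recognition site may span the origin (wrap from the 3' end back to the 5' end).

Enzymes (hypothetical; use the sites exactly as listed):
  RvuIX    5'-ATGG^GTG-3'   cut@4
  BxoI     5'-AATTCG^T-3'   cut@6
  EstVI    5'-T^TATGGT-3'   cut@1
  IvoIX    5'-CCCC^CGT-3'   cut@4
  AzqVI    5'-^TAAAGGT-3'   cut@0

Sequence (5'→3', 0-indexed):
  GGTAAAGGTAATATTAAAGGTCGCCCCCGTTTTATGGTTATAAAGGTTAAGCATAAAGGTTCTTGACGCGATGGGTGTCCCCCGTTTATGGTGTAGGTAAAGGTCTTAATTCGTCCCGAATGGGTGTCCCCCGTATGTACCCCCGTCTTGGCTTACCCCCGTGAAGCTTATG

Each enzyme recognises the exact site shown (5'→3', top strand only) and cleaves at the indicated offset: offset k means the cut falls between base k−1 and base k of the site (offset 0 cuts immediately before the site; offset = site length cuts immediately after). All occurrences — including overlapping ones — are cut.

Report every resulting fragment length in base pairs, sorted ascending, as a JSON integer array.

[4,5,8,8,8,10,11,12,12,13,13,15,16,16,21]

Site scan:
  RvuIX ATGGGTG/4: at [70, 119] ⇒ [74, 123]
  BxoI AATTCGT/6: at [107] ⇒ [113]
  EstVI TTATGGT/1: at [31, 85] ⇒ [32, 86]
  IvoIX CCCCCGT/4: at [23, 78, 127, 139, 155] ⇒ [27, 82, 131, 143, 159]
  AzqVI TAAAGGT/0: at [2, 14, 40, 53, 97] ⇒ [2, 14, 40, 53, 97]

All cut coordinates (distinct, sorted): [2, 14, 27, 32, 40, 53, 74, 82, 86, 97, 113, 123, 131, 143, 159]

Fragment lengths:
  2→14: 12 bp
  14→27: 13 bp
  27→32: 5 bp
  32→40: 8 bp
  40→53: 13 bp
  53→74: 21 bp
  74→82: 8 bp
  82→86: 4 bp
  86→97: 11 bp
  97→113: 16 bp
  113→123: 10 bp
  123→131: 8 bp
  131→143: 12 bp
  143→159: 16 bp
  159→2 (wrap): 172-159+2 = 15 bp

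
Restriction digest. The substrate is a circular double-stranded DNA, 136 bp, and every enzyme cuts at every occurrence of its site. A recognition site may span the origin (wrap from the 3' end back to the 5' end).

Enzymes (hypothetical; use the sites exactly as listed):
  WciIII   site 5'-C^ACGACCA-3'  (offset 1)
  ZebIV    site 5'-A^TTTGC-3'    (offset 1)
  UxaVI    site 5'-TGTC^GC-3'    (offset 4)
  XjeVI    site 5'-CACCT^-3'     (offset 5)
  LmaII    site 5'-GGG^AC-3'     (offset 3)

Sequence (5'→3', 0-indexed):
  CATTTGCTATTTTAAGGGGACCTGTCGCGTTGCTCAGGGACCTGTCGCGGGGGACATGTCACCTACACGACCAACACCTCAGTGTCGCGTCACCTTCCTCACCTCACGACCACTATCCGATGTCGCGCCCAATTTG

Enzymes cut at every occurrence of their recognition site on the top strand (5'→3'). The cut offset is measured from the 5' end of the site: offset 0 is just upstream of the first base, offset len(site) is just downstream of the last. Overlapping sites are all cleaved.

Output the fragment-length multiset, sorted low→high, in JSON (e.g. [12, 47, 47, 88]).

Per-enzyme occurrences:
  WciIII CACGACCA/1: at [65, 104] ⇒ [66, 105]
  ZebIV ATTTGC/1: at [1, 131] ⇒ [2, 132]
  UxaVI TGTCGC/4: at [22, 42, 82, 120] ⇒ [26, 46, 86, 124]
  XjeVI CACCT/5: at [59, 74, 90, 99] ⇒ [64, 79, 95, 104]
  LmaII GGGAC/3: at [16, 36, 50] ⇒ [19, 39, 53]

Pooled cuts: [2, 19, 26, 39, 46, 53, 64, 66, 79, 86, 95, 104, 105, 124, 132]

Fragments:
  2→19: 17 bp
  19→26: 7 bp
  26→39: 13 bp
  39→46: 7 bp
  46→53: 7 bp
  53→64: 11 bp
  64→66: 2 bp
  66→79: 13 bp
  79→86: 7 bp
  86→95: 9 bp
  95→104: 9 bp
  104→105: 1 bp
  105→124: 19 bp
  124→132: 8 bp
  132→2 (wrap): 136-132+2 = 6 bp

[1,2,6,7,7,7,7,8,9,9,11,13,13,17,19]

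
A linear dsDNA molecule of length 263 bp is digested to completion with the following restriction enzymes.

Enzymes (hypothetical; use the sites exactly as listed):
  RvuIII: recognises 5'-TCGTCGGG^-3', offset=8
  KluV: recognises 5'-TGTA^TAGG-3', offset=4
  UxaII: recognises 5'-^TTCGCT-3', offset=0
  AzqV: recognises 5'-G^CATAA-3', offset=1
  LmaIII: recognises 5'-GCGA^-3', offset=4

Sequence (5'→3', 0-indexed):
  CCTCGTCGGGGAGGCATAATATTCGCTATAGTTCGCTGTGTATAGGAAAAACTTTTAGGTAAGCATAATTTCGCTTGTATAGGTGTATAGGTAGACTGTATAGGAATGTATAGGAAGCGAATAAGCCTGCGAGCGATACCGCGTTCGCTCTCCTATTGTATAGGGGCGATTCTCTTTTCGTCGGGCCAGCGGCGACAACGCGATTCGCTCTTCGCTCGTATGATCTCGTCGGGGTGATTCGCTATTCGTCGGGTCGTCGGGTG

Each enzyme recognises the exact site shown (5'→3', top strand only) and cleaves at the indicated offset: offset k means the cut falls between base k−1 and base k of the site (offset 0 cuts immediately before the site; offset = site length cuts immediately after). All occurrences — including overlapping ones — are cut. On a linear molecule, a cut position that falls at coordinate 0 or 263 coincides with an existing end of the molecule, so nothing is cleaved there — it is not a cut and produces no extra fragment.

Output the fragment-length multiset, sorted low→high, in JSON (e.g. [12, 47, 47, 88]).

[2,4,4,4,6,7,7,7,8,8,8,9,10,10,10,10,10,10,11,12,13,16,16,17,21,23]

Scan for sites:
  RvuIII (TCGTCGGG, off=8): starts [2, 177, 225, 245, 253] → cuts [10, 185, 233, 253, 261]
  KluV (TGTATAGG, off=4): starts [38, 75, 83, 96, 106, 156] → cuts [42, 79, 87, 100, 110, 160]
  UxaII (TTCGCT, off=0): starts [21, 31, 69, 143, 203, 210, 237] → cuts [21, 31, 69, 143, 203, 210, 237]
  AzqV (GCATAA, off=1): starts [13, 62] → cuts [14, 63]
  LmaIII (GCGA, off=4): starts [116, 128, 132, 165, 191, 199] → cuts [120, 132, 136, 169, 195, 203]

Pooled cuts: [10, 14, 21, 31, 42, 63, 69, 79, 87, 100, 110, 120, 132, 136, 143, 160, 169, 185, 195, 203, 210, 233, 237, 253, 261]

Fragment lengths:
  [0,10): 10 bp
  [10,14): 4 bp
  [14,21): 7 bp
  [21,31): 10 bp
  [31,42): 11 bp
  [42,63): 21 bp
  [63,69): 6 bp
  [69,79): 10 bp
  [79,87): 8 bp
  [87,100): 13 bp
  [100,110): 10 bp
  [110,120): 10 bp
  [120,132): 12 bp
  [132,136): 4 bp
  [136,143): 7 bp
  [143,160): 17 bp
  [160,169): 9 bp
  [169,185): 16 bp
  [185,195): 10 bp
  [195,203): 8 bp
  [203,210): 7 bp
  [210,233): 23 bp
  [233,237): 4 bp
  [237,253): 16 bp
  [253,261): 8 bp
  [261,263): 2 bp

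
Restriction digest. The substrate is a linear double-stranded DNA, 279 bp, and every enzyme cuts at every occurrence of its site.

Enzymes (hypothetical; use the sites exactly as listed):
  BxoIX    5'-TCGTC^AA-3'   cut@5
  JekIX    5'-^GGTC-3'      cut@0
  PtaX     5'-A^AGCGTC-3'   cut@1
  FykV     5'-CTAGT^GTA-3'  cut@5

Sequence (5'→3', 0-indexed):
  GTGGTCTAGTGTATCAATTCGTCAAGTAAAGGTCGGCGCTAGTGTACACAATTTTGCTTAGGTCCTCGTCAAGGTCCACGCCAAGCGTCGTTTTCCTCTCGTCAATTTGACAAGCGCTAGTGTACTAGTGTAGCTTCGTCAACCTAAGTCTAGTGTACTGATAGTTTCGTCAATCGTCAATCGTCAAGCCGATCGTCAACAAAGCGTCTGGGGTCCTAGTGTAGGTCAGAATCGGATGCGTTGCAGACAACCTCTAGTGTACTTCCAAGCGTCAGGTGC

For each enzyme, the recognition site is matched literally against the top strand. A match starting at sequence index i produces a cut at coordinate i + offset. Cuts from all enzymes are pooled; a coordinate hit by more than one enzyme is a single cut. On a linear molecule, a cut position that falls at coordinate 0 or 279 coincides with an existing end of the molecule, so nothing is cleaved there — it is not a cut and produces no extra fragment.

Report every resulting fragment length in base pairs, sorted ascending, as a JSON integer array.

[2,2,3,5,7,7,7,8,8,9,9,9,10,11,11,12,12,13,13,14,17,17,18,20,35]

Scan for sites:
  BxoIX (TCGTCAA, off=5): starts [18, 65, 98, 135, 166, 173, 180, 192] → cuts [23, 70, 103, 140, 171, 178, 185, 197]
  JekIX (GGTC, off=0): starts [2, 30, 60, 72, 211, 223] → cuts [2, 30, 60, 72, 211, 223]
  PtaX (AAGCGTC, off=1): starts [82, 201, 266] → cuts [83, 202, 267]
  FykV (CTAGTGTA, off=5): starts [5, 38, 116, 124, 149, 215, 253] → cuts [10, 43, 121, 129, 154, 220, 258]

Pooled cuts: [2, 10, 23, 30, 43, 60, 70, 72, 83, 103, 121, 129, 140, 154, 171, 178, 185, 197, 202, 211, 220, 223, 258, 267]

Fragments:
  [0,2): 2 bp
  [2,10): 8 bp
  [10,23): 13 bp
  [23,30): 7 bp
  [30,43): 13 bp
  [43,60): 17 bp
  [60,70): 10 bp
  [70,72): 2 bp
  [72,83): 11 bp
  [83,103): 20 bp
  [103,121): 18 bp
  [121,129): 8 bp
  [129,140): 11 bp
  [140,154): 14 bp
  [154,171): 17 bp
  [171,178): 7 bp
  [178,185): 7 bp
  [185,197): 12 bp
  [197,202): 5 bp
  [202,211): 9 bp
  [211,220): 9 bp
  [220,223): 3 bp
  [223,258): 35 bp
  [258,267): 9 bp
  [267,279): 12 bp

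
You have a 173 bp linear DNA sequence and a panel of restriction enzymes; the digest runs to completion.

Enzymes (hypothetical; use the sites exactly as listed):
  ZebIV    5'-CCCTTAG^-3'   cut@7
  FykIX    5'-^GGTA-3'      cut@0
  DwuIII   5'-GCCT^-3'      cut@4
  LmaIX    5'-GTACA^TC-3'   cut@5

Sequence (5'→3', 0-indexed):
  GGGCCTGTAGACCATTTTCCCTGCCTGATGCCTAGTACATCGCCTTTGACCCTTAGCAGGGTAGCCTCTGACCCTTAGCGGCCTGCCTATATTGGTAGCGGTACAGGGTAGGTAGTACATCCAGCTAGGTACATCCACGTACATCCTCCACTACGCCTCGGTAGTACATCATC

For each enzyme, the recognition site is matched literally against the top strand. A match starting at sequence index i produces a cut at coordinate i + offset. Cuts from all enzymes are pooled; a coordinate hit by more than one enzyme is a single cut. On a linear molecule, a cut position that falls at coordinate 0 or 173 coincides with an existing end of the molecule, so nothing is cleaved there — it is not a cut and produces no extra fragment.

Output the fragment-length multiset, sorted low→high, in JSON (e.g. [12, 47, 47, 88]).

[1,3,4,4,5,5,6,6,6,6,6,6,7,7,8,8,9,9,10,11,11,15,20]

Scan for sites:
  ZebIV CCCTTAG/7: at [49, 71] ⇒ [56, 78]
  FykIX GGTA/0: at [59, 93, 99, 106, 110, 127, 159] ⇒ [59, 93, 99, 106, 110, 127, 159]
  DwuIII GCCT/4: at [2, 22, 29, 41, 63, 80, 84, 154] ⇒ [6, 26, 33, 45, 67, 84, 88, 158]
  LmaIX GTACATC/5: at [34, 114, 128, 138, 163] ⇒ [39, 119, 133, 143, 168]

All cut coordinates (distinct, sorted): [6, 26, 33, 39, 45, 56, 59, 67, 78, 84, 88, 93, 99, 106, 110, 119, 127, 133, 143, 158, 159, 168]

Fragments:
  [0,6): 6 bp
  [6,26): 20 bp
  [26,33): 7 bp
  [33,39): 6 bp
  [39,45): 6 bp
  [45,56): 11 bp
  [56,59): 3 bp
  [59,67): 8 bp
  [67,78): 11 bp
  [78,84): 6 bp
  [84,88): 4 bp
  [88,93): 5 bp
  [93,99): 6 bp
  [99,106): 7 bp
  [106,110): 4 bp
  [110,119): 9 bp
  [119,127): 8 bp
  [127,133): 6 bp
  [133,143): 10 bp
  [143,158): 15 bp
  [158,159): 1 bp
  [159,168): 9 bp
  [168,173): 5 bp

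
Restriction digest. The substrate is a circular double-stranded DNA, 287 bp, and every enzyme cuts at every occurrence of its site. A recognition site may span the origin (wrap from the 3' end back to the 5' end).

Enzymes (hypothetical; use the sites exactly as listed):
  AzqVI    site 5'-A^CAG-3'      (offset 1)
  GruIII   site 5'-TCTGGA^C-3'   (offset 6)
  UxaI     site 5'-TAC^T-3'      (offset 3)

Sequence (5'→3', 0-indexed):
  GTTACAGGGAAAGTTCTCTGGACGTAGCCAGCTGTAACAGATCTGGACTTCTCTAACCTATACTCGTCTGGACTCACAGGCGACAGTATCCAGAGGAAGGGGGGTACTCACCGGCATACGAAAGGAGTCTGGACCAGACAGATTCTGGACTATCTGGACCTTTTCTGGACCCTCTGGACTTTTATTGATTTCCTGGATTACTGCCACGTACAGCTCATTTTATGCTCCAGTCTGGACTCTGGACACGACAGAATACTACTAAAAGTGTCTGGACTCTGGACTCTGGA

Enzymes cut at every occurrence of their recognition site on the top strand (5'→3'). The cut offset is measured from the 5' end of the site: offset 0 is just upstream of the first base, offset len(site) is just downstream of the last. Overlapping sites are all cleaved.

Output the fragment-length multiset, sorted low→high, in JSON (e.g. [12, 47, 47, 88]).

Scan for sites:
  AzqVI (ACAG, off=1): starts [3, 36, 75, 82, 137, 209, 247] → cuts [4, 37, 76, 83, 138, 210, 248]
  GruIII (TCTGGAC, off=6): starts [16, 41, 66, 127, 143, 152, 163, 172, 230, 237, 267, 274] → cuts [22, 47, 72, 133, 149, 158, 169, 178, 236, 243, 273, 280]
  UxaI (TACT, off=3): starts [60, 104, 198, 253, 256] → cuts [63, 107, 201, 256, 259]

All cut coordinates (distinct, sorted): [4, 22, 37, 47, 63, 72, 76, 83, 107, 133, 138, 149, 158, 169, 178, 201, 210, 236, 243, 248, 256, 259, 273, 280]

Fragments:
  4→22: 18 bp
  22→37: 15 bp
  37→47: 10 bp
  47→63: 16 bp
  63→72: 9 bp
  72→76: 4 bp
  76→83: 7 bp
  83→107: 24 bp
  107→133: 26 bp
  133→138: 5 bp
  138→149: 11 bp
  149→158: 9 bp
  158→169: 11 bp
  169→178: 9 bp
  178→201: 23 bp
  201→210: 9 bp
  210→236: 26 bp
  236→243: 7 bp
  243→248: 5 bp
  248→256: 8 bp
  256→259: 3 bp
  259→273: 14 bp
  273→280: 7 bp
  280→4 (wrap): 287-280+4 = 11 bp

[3,4,5,5,7,7,7,8,9,9,9,9,10,11,11,11,14,15,16,18,23,24,26,26]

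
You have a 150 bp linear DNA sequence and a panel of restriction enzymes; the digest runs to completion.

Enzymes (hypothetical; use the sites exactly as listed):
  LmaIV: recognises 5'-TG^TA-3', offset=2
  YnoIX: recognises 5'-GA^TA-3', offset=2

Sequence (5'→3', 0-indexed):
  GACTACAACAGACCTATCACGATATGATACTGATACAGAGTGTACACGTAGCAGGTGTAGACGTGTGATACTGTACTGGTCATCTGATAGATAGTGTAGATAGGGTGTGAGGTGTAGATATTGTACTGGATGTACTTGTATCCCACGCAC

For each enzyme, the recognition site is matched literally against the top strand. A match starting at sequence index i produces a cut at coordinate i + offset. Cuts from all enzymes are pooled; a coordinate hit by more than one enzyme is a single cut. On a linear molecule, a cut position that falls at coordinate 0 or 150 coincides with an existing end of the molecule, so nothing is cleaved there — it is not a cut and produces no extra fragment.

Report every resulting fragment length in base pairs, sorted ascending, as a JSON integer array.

Site scan:
  LmaIV TGTA/2: at [40, 55, 71, 94, 112, 121, 130, 136] ⇒ [42, 57, 73, 96, 114, 123, 132, 138]
  YnoIX GATA/2: at [20, 25, 31, 66, 85, 89, 98, 116] ⇒ [22, 27, 33, 68, 87, 91, 100, 118]

All cut coordinates (distinct, sorted): [22, 27, 33, 42, 57, 68, 73, 87, 91, 96, 100, 114, 118, 123, 132, 138]

Fragment lengths:
  [0,22): 22 bp
  [22,27): 5 bp
  [27,33): 6 bp
  [33,42): 9 bp
  [42,57): 15 bp
  [57,68): 11 bp
  [68,73): 5 bp
  [73,87): 14 bp
  [87,91): 4 bp
  [91,96): 5 bp
  [96,100): 4 bp
  [100,114): 14 bp
  [114,118): 4 bp
  [118,123): 5 bp
  [123,132): 9 bp
  [132,138): 6 bp
  [138,150): 12 bp

[4,4,4,5,5,5,5,6,6,9,9,11,12,14,14,15,22]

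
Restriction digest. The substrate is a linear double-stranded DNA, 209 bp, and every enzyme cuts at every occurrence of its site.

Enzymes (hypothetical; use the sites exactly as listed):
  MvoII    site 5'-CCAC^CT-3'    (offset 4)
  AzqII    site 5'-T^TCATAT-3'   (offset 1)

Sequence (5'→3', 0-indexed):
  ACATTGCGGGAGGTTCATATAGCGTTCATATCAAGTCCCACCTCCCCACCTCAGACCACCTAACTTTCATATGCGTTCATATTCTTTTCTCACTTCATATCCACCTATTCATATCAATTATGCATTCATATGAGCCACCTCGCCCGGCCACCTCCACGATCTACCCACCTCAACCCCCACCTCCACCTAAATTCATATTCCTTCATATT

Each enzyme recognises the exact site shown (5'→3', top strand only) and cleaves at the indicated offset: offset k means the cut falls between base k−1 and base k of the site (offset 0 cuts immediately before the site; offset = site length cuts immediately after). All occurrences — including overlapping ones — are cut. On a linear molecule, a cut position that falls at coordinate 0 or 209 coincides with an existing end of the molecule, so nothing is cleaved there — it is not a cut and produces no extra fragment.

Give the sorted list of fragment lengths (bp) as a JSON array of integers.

[4,6,6,7,7,8,10,10,10,10,11,12,13,13,14,16,17,17,18]

Scan for sites:
  MvoII CCACCT/4: at [37, 45, 55, 100, 134, 147, 164, 176, 182] ⇒ [41, 49, 59, 104, 138, 151, 168, 180, 186]
  AzqII TTCATAT/1: at [13, 24, 65, 75, 93, 107, 124, 191, 201] ⇒ [14, 25, 66, 76, 94, 108, 125, 192, 202]

All cut coordinates (distinct, sorted): [14, 25, 41, 49, 59, 66, 76, 94, 104, 108, 125, 138, 151, 168, 180, 186, 192, 202]

Fragment lengths:
  [0,14): 14 bp
  [14,25): 11 bp
  [25,41): 16 bp
  [41,49): 8 bp
  [49,59): 10 bp
  [59,66): 7 bp
  [66,76): 10 bp
  [76,94): 18 bp
  [94,104): 10 bp
  [104,108): 4 bp
  [108,125): 17 bp
  [125,138): 13 bp
  [138,151): 13 bp
  [151,168): 17 bp
  [168,180): 12 bp
  [180,186): 6 bp
  [186,192): 6 bp
  [192,202): 10 bp
  [202,209): 7 bp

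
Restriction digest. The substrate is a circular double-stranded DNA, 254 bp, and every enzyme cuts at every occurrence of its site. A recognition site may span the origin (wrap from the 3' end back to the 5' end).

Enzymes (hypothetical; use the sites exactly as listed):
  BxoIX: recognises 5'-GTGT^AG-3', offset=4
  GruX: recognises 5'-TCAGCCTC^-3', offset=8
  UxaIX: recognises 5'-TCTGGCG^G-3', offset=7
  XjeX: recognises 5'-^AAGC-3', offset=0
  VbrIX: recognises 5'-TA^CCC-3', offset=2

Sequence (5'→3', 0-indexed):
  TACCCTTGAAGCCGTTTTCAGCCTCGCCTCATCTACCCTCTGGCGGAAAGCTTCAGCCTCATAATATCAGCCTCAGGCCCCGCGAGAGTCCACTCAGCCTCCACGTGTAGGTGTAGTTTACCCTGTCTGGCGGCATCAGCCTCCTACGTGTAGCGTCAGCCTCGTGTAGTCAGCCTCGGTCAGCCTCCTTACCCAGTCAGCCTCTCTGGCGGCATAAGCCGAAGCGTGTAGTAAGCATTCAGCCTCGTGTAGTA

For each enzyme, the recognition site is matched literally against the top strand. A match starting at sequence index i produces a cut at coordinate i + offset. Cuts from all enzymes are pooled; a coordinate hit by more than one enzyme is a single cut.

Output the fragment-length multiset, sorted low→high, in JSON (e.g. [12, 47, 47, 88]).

[2,3,4,4,4,4,6,6,6,6,6,7,7,8,8,10,10,10,10,11,12,12,13,13,14,14,17,27]

Scan for sites:
  BxoIX GTGTAG/4: at [104, 110, 147, 163, 225, 246] ⇒ [108, 114, 151, 167, 229, 250]
  GruX TCAGCCTC/8: at [17, 52, 66, 93, 135, 155, 169, 179, 196, 238] ⇒ [25, 60, 74, 101, 143, 163, 177, 187, 204, 246]
  UxaIX TCTGGCGG/7: at [38, 125, 204] ⇒ [45, 132, 211]
  XjeX AAGC/0: at [8, 47, 215, 221, 232] ⇒ [8, 47, 215, 221, 232]
  VbrIX TACCC/2: at [0, 33, 118, 189] ⇒ [2, 35, 120, 191]

All cut coordinates (distinct, sorted): [2, 8, 25, 35, 45, 47, 60, 74, 101, 108, 114, 120, 132, 143, 151, 163, 167, 177, 187, 191, 204, 211, 215, 221, 229, 232, 246, 250]

Fragments:
  2→8: 6 bp
  8→25: 17 bp
  25→35: 10 bp
  35→45: 10 bp
  45→47: 2 bp
  47→60: 13 bp
  60→74: 14 bp
  74→101: 27 bp
  101→108: 7 bp
  108→114: 6 bp
  114→120: 6 bp
  120→132: 12 bp
  132→143: 11 bp
  143→151: 8 bp
  151→163: 12 bp
  163→167: 4 bp
  167→177: 10 bp
  177→187: 10 bp
  187→191: 4 bp
  191→204: 13 bp
  204→211: 7 bp
  211→215: 4 bp
  215→221: 6 bp
  221→229: 8 bp
  229→232: 3 bp
  232→246: 14 bp
  246→250: 4 bp
  250→2 (wrap): 254-250+2 = 6 bp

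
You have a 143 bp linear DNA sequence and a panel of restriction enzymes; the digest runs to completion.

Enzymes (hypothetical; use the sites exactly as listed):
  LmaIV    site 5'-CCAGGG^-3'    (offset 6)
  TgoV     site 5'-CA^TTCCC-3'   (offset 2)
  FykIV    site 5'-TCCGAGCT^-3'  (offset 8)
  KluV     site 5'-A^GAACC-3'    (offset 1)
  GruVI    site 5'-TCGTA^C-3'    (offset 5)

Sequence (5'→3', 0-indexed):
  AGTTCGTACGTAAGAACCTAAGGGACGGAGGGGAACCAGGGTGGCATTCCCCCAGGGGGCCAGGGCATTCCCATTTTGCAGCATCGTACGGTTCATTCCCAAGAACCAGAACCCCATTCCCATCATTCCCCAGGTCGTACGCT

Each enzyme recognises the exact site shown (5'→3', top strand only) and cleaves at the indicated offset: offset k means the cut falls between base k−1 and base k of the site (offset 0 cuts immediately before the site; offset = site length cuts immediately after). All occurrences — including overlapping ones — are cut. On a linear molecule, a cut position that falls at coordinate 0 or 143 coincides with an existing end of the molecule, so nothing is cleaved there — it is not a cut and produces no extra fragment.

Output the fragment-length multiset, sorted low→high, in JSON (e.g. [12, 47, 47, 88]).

[2,4,5,5,6,7,7,8,8,8,9,11,14,21,28]

Per-enzyme occurrences:
  LmaIV CCAGGG/6: at [35, 51, 59] ⇒ [41, 57, 65]
  TgoV CATTCCC/2: at [44, 65, 93, 114, 123] ⇒ [46, 67, 95, 116, 125]
  FykIV (TCCGAGCT, off=8): no sites
  KluV AGAACC/1: at [12, 101, 107] ⇒ [13, 102, 108]
  GruVI TCGTAC/5: at [3, 83, 134] ⇒ [8, 88, 139]

All cut coordinates (distinct, sorted): [8, 13, 41, 46, 57, 65, 67, 88, 95, 102, 108, 116, 125, 139]

Fragments:
  [0,8): 8 bp
  [8,13): 5 bp
  [13,41): 28 bp
  [41,46): 5 bp
  [46,57): 11 bp
  [57,65): 8 bp
  [65,67): 2 bp
  [67,88): 21 bp
  [88,95): 7 bp
  [95,102): 7 bp
  [102,108): 6 bp
  [108,116): 8 bp
  [116,125): 9 bp
  [125,139): 14 bp
  [139,143): 4 bp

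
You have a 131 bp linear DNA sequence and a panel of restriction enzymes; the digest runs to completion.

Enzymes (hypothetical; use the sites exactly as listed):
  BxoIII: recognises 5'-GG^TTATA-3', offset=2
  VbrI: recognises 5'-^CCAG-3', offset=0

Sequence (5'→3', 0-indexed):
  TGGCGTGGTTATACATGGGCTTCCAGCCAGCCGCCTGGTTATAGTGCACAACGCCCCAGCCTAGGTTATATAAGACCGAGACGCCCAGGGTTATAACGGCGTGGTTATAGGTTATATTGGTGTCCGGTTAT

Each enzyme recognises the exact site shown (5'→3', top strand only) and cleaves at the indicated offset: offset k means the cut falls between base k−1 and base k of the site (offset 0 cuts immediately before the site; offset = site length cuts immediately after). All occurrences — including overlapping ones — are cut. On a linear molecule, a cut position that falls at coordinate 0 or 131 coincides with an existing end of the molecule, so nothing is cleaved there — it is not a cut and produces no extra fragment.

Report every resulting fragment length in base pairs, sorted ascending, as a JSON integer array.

Scan for sites:
  BxoIII (GGTTATA, off=2): starts [6, 36, 63, 88, 102, 109] → cuts [8, 38, 65, 90, 104, 111]
  VbrI (CCAG, off=0): starts [22, 26, 55, 84] → cuts [22, 26, 55, 84]

Pooled cuts: [8, 22, 26, 38, 55, 65, 84, 90, 104, 111]

Fragments:
  [0,8): 8 bp
  [8,22): 14 bp
  [22,26): 4 bp
  [26,38): 12 bp
  [38,55): 17 bp
  [55,65): 10 bp
  [65,84): 19 bp
  [84,90): 6 bp
  [90,104): 14 bp
  [104,111): 7 bp
  [111,131): 20 bp

[4,6,7,8,10,12,14,14,17,19,20]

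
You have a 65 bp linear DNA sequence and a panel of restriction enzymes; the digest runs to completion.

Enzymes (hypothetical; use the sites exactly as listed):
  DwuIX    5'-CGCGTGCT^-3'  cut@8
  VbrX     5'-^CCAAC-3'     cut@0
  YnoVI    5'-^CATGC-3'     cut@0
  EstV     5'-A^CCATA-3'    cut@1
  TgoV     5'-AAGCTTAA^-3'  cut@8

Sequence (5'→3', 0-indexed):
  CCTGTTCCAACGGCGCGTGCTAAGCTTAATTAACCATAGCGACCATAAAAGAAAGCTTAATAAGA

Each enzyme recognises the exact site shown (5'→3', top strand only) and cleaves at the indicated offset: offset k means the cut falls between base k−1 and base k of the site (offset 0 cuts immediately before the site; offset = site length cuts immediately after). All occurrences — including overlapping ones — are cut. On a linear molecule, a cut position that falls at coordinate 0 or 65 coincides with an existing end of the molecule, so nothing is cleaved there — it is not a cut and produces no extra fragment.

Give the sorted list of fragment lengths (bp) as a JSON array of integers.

[4,5,6,8,9,15,18]

Scan for sites:
  DwuIX (CGCGTGCT, off=8): starts [13] → cuts [21]
  VbrX (CCAAC, off=0): starts [6] → cuts [6]
  YnoVI (CATGC, off=0): no sites
  EstV (ACCATA, off=1): starts [32, 41] → cuts [33, 42]
  TgoV (AAGCTTAA, off=8): starts [21, 52] → cuts [29, 60]

Pooled cuts: [6, 21, 29, 33, 42, 60]

Fragment lengths:
  [0,6): 6 bp
  [6,21): 15 bp
  [21,29): 8 bp
  [29,33): 4 bp
  [33,42): 9 bp
  [42,60): 18 bp
  [60,65): 5 bp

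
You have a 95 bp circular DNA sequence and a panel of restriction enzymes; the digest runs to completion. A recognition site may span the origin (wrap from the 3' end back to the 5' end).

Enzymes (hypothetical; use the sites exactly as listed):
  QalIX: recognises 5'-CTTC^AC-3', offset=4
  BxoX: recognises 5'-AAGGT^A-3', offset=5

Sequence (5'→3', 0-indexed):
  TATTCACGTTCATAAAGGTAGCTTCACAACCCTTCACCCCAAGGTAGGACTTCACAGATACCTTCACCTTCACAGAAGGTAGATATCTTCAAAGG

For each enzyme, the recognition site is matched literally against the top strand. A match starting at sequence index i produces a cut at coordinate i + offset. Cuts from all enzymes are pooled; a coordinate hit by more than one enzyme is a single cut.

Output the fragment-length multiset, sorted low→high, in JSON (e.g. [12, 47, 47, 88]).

Scan for sites:
  QalIX (CTTCAC, off=4): starts [21, 31, 49, 61, 67] → cuts [25, 35, 53, 65, 71]
  BxoX (AAGGTA, off=5): starts [14, 40, 75, 91] → cuts [1, 19, 45, 80]

All cut coordinates (distinct, sorted): [1, 19, 25, 35, 45, 53, 65, 71, 80]

Fragments:
  1→19: 18 bp
  19→25: 6 bp
  25→35: 10 bp
  35→45: 10 bp
  45→53: 8 bp
  53→65: 12 bp
  65→71: 6 bp
  71→80: 9 bp
  80→1 (wrap): 95-80+1 = 16 bp

[6,6,8,9,10,10,12,16,18]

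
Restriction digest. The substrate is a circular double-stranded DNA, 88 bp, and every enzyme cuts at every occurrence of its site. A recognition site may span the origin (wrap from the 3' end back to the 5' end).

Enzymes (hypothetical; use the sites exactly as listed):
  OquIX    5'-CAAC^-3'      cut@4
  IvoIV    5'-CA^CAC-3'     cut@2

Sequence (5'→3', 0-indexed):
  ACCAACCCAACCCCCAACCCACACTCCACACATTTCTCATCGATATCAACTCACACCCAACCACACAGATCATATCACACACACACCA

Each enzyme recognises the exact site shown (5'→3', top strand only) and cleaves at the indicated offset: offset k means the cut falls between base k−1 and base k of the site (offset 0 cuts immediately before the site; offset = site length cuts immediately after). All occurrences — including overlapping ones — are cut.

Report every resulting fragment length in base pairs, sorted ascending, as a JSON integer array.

Per-enzyme occurrences:
  OquIX (CAAC, off=4): starts [2, 7, 14, 46, 57, 86] → cuts [2, 6, 11, 18, 50, 61]
  IvoIV (CACAC, off=2): starts [19, 26, 51, 61, 75, 77, 79, 81] → cuts [21, 28, 53, 63, 77, 79, 81, 83]

Pooled cuts: [2, 6, 11, 18, 21, 28, 50, 53, 61, 63, 77, 79, 81, 83]

Fragment lengths:
  2→6: 4 bp
  6→11: 5 bp
  11→18: 7 bp
  18→21: 3 bp
  21→28: 7 bp
  28→50: 22 bp
  50→53: 3 bp
  53→61: 8 bp
  61→63: 2 bp
  63→77: 14 bp
  77→79: 2 bp
  79→81: 2 bp
  81→83: 2 bp
  83→2 (wrap): 88-83+2 = 7 bp

[2,2,2,2,3,3,4,5,7,7,7,8,14,22]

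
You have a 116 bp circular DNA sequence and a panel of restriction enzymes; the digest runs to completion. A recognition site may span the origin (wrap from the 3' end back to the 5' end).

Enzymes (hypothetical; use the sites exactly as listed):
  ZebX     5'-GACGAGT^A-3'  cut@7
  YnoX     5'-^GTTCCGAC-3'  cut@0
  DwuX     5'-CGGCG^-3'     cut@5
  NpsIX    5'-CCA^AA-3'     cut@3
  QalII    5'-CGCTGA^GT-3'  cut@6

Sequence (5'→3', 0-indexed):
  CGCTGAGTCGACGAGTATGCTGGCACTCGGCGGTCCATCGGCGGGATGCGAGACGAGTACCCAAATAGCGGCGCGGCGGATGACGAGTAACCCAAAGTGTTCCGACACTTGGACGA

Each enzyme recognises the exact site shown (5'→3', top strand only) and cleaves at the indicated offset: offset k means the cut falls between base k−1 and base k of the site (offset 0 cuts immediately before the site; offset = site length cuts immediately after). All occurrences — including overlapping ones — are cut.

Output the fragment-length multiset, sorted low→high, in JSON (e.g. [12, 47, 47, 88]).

[4,5,5,6,10,10,10,11,15,16,24]

Site scan:
  ZebX GACGAGTA/7: at [9, 51, 81] ⇒ [16, 58, 88]
  YnoX GTTCCGAC/0: at [98] ⇒ [98]
  DwuX CGGCG/5: at [27, 38, 68, 73] ⇒ [32, 43, 73, 78]
  NpsIX CCAAA/3: at [60, 91] ⇒ [63, 94]
  QalII CGCTGAGT/6: at [0] ⇒ [6]

All cut coordinates (distinct, sorted): [6, 16, 32, 43, 58, 63, 73, 78, 88, 94, 98]

Fragment lengths:
  6→16: 10 bp
  16→32: 16 bp
  32→43: 11 bp
  43→58: 15 bp
  58→63: 5 bp
  63→73: 10 bp
  73→78: 5 bp
  78→88: 10 bp
  88→94: 6 bp
  94→98: 4 bp
  98→6 (wrap): 116-98+6 = 24 bp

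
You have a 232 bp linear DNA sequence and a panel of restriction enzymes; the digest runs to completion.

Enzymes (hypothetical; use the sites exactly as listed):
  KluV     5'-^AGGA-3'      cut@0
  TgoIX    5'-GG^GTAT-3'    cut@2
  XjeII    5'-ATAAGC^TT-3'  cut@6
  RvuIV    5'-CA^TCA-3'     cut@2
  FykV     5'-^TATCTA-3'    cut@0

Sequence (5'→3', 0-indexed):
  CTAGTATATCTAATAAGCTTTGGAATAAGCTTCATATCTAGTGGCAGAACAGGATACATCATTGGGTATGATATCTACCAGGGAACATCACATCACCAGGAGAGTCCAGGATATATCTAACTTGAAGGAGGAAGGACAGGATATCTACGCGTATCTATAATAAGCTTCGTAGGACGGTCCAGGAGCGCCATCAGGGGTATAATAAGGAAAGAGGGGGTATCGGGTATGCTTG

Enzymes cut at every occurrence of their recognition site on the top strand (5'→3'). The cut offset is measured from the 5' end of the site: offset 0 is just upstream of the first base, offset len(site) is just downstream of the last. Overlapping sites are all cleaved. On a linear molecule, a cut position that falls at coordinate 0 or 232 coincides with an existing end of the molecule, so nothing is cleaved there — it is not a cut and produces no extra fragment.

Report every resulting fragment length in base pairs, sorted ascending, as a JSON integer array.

[3,4,4,4,5,5,5,5,6,6,6,6,7,7,8,8,9,10,10,10,10,12,12,12,12,14,16,16]

Per-enzyme occurrences:
  KluV AGGA/0: at [50, 97, 107, 125, 128, 132, 137, 170, 180, 204] ⇒ [50, 97, 107, 125, 128, 132, 137, 170, 180, 204]
  TgoIX GGGTAT/2: at [63, 194, 214, 221] ⇒ [65, 196, 216, 223]
  XjeII ATAAGCTT/6: at [12, 24, 159] ⇒ [18, 30, 165]
  RvuIV CATCA/2: at [56, 85, 90, 188] ⇒ [58, 87, 92, 190]
  FykV TATCTA/0: at [6, 34, 71, 113, 141, 151] ⇒ [6, 34, 71, 113, 141, 151]

All cut coordinates (distinct, sorted): [6, 18, 30, 34, 50, 58, 65, 71, 87, 92, 97, 107, 113, 125, 128, 132, 137, 141, 151, 165, 170, 180, 190, 196, 204, 216, 223]

Fragment lengths:
  [0,6): 6 bp
  [6,18): 12 bp
  [18,30): 12 bp
  [30,34): 4 bp
  [34,50): 16 bp
  [50,58): 8 bp
  [58,65): 7 bp
  [65,71): 6 bp
  [71,87): 16 bp
  [87,92): 5 bp
  [92,97): 5 bp
  [97,107): 10 bp
  [107,113): 6 bp
  [113,125): 12 bp
  [125,128): 3 bp
  [128,132): 4 bp
  [132,137): 5 bp
  [137,141): 4 bp
  [141,151): 10 bp
  [151,165): 14 bp
  [165,170): 5 bp
  [170,180): 10 bp
  [180,190): 10 bp
  [190,196): 6 bp
  [196,204): 8 bp
  [204,216): 12 bp
  [216,223): 7 bp
  [223,232): 9 bp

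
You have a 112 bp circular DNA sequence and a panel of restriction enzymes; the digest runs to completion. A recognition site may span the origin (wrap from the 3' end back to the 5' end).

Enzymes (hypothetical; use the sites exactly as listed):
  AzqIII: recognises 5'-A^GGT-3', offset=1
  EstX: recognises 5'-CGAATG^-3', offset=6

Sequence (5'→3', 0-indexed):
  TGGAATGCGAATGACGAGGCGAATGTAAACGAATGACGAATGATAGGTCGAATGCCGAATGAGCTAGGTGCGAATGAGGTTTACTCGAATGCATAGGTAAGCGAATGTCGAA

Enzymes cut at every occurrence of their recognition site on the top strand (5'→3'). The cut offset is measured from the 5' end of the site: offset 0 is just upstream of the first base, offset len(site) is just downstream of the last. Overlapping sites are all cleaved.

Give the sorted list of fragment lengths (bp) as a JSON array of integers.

Per-enzyme occurrences:
  AzqIII AGGT/1: at [44, 65, 76, 94] ⇒ [45, 66, 77, 95]
  EstX CGAATG/6: at [7, 19, 29, 36, 48, 55, 70, 85, 101, 108] ⇒ [2, 13, 25, 35, 42, 54, 61, 76, 91, 107]

All cut coordinates (distinct, sorted): [2, 13, 25, 35, 42, 45, 54, 61, 66, 76, 77, 91, 95, 107]

Fragments:
  2→13: 11 bp
  13→25: 12 bp
  25→35: 10 bp
  35→42: 7 bp
  42→45: 3 bp
  45→54: 9 bp
  54→61: 7 bp
  61→66: 5 bp
  66→76: 10 bp
  76→77: 1 bp
  77→91: 14 bp
  91→95: 4 bp
  95→107: 12 bp
  107→2 (wrap): 112-107+2 = 7 bp

[1,3,4,5,7,7,7,9,10,10,11,12,12,14]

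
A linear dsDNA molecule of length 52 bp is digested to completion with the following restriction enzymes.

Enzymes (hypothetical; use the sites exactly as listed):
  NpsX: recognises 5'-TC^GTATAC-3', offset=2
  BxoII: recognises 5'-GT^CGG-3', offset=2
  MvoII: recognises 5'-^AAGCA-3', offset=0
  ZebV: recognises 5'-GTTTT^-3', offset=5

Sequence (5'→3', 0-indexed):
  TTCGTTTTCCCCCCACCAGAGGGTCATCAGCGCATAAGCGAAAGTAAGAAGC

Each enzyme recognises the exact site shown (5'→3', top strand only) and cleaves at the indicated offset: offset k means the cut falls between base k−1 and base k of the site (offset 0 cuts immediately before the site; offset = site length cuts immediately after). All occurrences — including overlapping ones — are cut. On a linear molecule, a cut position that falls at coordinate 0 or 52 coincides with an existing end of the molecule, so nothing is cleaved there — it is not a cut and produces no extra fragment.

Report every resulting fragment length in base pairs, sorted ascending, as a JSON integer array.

[8,44]

Site scan:
  NpsX (TCGTATAC, off=2): no sites
  BxoII (GTCGG, off=2): no sites
  MvoII (AAGCA, off=0): no sites
  ZebV GTTTT/5: at [3] ⇒ [8]

All cut coordinates (distinct, sorted): [8]

Fragments:
  [0,8): 8 bp
  [8,52): 44 bp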